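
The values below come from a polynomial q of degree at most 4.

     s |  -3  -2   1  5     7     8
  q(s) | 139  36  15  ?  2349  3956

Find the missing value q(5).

The 5 known points determine the degree-4 polynomial uniquely.
Write q(s) = as^4 + bs^3 + cs^2 + ds + e. Substituting each data point gives a linear system:
  81a - 27b + 9c - 3d + e = 139
  16a - 8b + 4c - 2d + e = 36
  a + b + c + d + e = 15
  2401a + 343b + 49c + 7d + e = 2349
  4096a + 512b + 64c + 8d + e = 3956
Solving the system yields a = 1, b = -1, c = 5, d = 6, e = 4.
So q(s) = s^4 - s^3 + 5s^2 + 6s + 4.
Then q(5) = 659.

659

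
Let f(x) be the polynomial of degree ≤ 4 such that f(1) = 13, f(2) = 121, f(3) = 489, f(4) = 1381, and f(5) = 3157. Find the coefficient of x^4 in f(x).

Write f(x) = ax^4 + bx^3 + cx^2 + dx + e. Substituting each data point gives a linear system:
  a + b + c + d + e = 13
  16a + 8b + 4c + 2d + e = 121
  81a + 27b + 9c + 3d + e = 489
  256a + 64b + 16c + 4d + e = 1381
  625a + 125b + 25c + 5d + e = 3157
Solving the system yields a = 4, b = 4, c = 6, d = 2, e = -3.
So f(x) = 4x^4 + 4x^3 + 6x^2 + 2x - 3.
The leading coefficient is 4.

4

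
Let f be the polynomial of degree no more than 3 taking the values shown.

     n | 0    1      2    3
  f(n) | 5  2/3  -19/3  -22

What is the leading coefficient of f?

Write f(n) = an^3 + bn^2 + cn + d. Substituting each data point gives a linear system:
  d = 5
  a + b + c + d = 2/3
  8a + 4b + 2c + d = -19/3
  27a + 9b + 3c + d = -22
Solving the system yields a = -1, b = 5/3, c = -5, d = 5.
So f(n) = -n³ + (5/3)n² - 5n + 5.
The leading coefficient is -1.

-1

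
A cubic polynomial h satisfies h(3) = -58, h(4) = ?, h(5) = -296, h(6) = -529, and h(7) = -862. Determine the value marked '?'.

On equispaced nodes a degree-3 polynomial has vanishing fourth forward difference, so
  h(3) - 4·h(4) + 6·h(5) - 4·h(6) + h(7) = 0.
Substituting the known values and solving for h(4):
  -4·h(4) = 580
  h(4) = -145.

-145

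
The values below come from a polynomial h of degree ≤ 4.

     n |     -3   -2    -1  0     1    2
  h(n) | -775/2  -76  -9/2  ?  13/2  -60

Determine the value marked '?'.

The 5 known points determine the degree-4 polynomial uniquely.
Write h(n) = an^4 + bn^3 + cn^2 + dn + e. Substituting each data point gives a linear system:
  81a - 27b + 9c - 3d + e = -775/2
  16a - 8b + 4c - 2d + e = -76
  a - b + c - d + e = -9/2
  a + b + c + d + e = 13/2
  16a + 8b + 4c + 2d + e = -60
Solving the system yields a = -5, b = -1/2, c = 2, d = 6, e = 4.
So h(n) = -5n^4 - (1/2)n^3 + 2n^2 + 6n + 4.
Then h(0) = 4.

4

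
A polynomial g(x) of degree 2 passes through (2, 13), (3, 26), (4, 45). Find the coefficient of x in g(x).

-2

Write g(x) = ax^2 + bx + c. Substituting each data point gives a linear system:
  4a + 2b + c = 13
  9a + 3b + c = 26
  16a + 4b + c = 45
Solving the system yields a = 3, b = -2, c = 5.
So g(x) = 3x^2 - 2x + 5.
The coefficient of x is -2.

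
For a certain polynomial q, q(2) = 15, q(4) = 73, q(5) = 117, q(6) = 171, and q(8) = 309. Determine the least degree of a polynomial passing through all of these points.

2

Divided differences on the nodes 2, 4, 5, 6, 8:
  order 0: 15  73  117  171  309
  order 1: 29  44  54  69
  order 2: 5  5  5
  order 3: 0  0
  order 4: 0
The order-2 divided differences are all 5 (nonzero) and every higher order vanishes, so the data lies on a polynomial of degree exactly 2.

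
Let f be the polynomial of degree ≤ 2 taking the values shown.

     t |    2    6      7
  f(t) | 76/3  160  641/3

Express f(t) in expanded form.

Using the Lagrange interpolation formula with nodes 2, 6, 7:
  L_0(t) = (t - 6)(t - 7) / 20
  L_1(t) = (t - 2)(t - 7) / -4
  L_2(t) = (t - 2)(t - 6) / 5
Then f(t) = 76/3·L_0(t) + 160·L_1(t) + 641/3·L_2(t).
Expanding and collecting terms gives f(t) = 4t^2 + (5/3)t + 6.
Check: f(6) = 160. ✓

f(t) = 4t^2 + (5/3)t + 6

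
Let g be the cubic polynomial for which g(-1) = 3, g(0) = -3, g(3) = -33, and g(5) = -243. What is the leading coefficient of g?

Write g(n) = an^3 + bn^2 + cn + d. Substituting each data point gives a linear system:
  -a + b - c + d = 3
  d = -3
  27a + 9b + 3c + d = -33
  125a + 25b + 5c + d = -243
Solving the system yields a = -3, b = 5, c = 2, d = -3.
So g(n) = -3n^3 + 5n^2 + 2n - 3.
The leading coefficient is -3.

-3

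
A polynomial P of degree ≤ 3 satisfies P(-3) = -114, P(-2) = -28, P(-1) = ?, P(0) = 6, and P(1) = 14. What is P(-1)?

2

The 4 known points determine the degree-3 polynomial uniquely.
Write P(x) = ax^3 + bx^2 + cx + d. Substituting each data point gives a linear system:
  -27a + 9b - 3c + d = -114
  -8a + 4b - 2c + d = -28
  d = 6
  a + b + c + d = 14
Solving the system yields a = 5, b = 2, c = 1, d = 6.
So P(x) = 5x³ + 2x² + x + 6.
Then P(-1) = 2.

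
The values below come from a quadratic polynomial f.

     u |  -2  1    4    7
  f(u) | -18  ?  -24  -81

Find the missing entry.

-3

The 3 known points determine the degree-2 polynomial uniquely.
Write f(u) = au^2 + bu + c. Substituting each data point gives a linear system:
  4a - 2b + c = -18
  16a + 4b + c = -24
  49a + 7b + c = -81
Solving the system yields a = -2, b = 3, c = -4.
So f(u) = -2u^2 + 3u - 4.
Then f(1) = -3.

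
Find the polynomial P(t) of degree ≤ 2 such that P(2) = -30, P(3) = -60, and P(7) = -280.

Write P(t) = at^2 + bt + c. Substituting each data point gives a linear system:
  4a + 2b + c = -30
  9a + 3b + c = -60
  49a + 7b + c = -280
Solving the system yields a = -5, b = -5, c = 0.
So P(t) = -5t² - 5t.
Check: P(7) = -280. ✓

P(t) = -5t^2 - 5t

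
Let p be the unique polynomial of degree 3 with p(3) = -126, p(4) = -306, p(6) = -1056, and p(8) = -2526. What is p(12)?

Write p(u) = au^3 + bu^2 + cu + d. Substituting each data point gives a linear system:
  27a + 9b + 3c + d = -126
  64a + 16b + 4c + d = -306
  216a + 36b + 6c + d = -1056
  512a + 64b + 8c + d = -2526
Solving the system yields a = -5, b = 0, c = 5, d = -6.
So p(u) = -5u^3 + 5u - 6.
Then p(12) = -8586.

-8586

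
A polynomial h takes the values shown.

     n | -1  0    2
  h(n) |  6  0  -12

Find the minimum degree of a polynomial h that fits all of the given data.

Divided differences on the nodes -1, 0, 2:
  order 0: 6  0  -12
  order 1: -6  -6
  order 2: 0
The order-1 divided differences are all -6 (nonzero) and every higher order vanishes, so the data lies on a polynomial of degree exactly 1.

1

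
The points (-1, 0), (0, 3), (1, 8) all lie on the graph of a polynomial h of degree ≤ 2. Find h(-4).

Using the Lagrange interpolation formula with nodes -1, 0, 1:
  L_0(s) = s(s - 1) / 2
  L_1(s) = (s + 1)(s - 1) / -1
  L_2(s) = (s + 1)s / 2
Then h(s) = 0·L_0(s) + 3·L_1(s) + 8·L_2(s).
Expanding and collecting terms gives h(s) = s² + 4s + 3.
Evaluating at s = -4: h(-4) = 3.

3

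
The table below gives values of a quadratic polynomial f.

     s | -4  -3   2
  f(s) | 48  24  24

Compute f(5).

Using the Lagrange interpolation formula with nodes -4, -3, 2:
  L_0(s) = (s + 3)(s - 2) / 6
  L_1(s) = (s + 4)(s - 2) / -5
  L_2(s) = (s + 4)(s + 3) / 30
Then f(s) = 48·L_0(s) + 24·L_1(s) + 24·L_2(s).
Expanding and collecting terms gives f(s) = 4s^2 + 4s.
Evaluating at s = 5: f(5) = 120.

120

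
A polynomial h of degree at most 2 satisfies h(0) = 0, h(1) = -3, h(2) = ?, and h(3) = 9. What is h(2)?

On equispaced nodes a degree-2 polynomial has vanishing third forward difference, so
  - h(0) + 3·h(1) - 3·h(2) + h(3) = 0.
Substituting the known values and solving for h(2):
  -3·h(2) = 0
  h(2) = 0.

0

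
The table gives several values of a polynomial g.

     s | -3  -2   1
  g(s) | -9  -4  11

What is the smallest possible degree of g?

1

Divided differences on the nodes -3, -2, 1:
  order 0: -9  -4  11
  order 1: 5  5
  order 2: 0
The order-1 divided differences are all 5 (nonzero) and every higher order vanishes, so the data lies on a polynomial of degree exactly 1.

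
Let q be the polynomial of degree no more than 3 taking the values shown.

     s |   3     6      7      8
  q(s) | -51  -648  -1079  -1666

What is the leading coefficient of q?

Write q(s) = as^3 + bs^2 + cs + d. Substituting each data point gives a linear system:
  27a + 9b + 3c + d = -51
  216a + 36b + 6c + d = -648
  343a + 49b + 7c + d = -1079
  512a + 64b + 8c + d = -1666
Solving the system yields a = -4, b = 6, c = -1, d = 6.
So q(s) = -4s^3 + 6s^2 - s + 6.
The leading coefficient is -4.

-4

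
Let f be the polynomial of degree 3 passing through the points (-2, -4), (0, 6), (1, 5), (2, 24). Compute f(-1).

9

Write f(s) = as^3 + bs^2 + cs + d. Substituting each data point gives a linear system:
  -8a + 4b - 2c + d = -4
  d = 6
  a + b + c + d = 5
  8a + 4b + 2c + d = 24
Solving the system yields a = 3, b = 1, c = -5, d = 6.
So f(s) = 3s³ + s² - 5s + 6.
Then f(-1) = 9.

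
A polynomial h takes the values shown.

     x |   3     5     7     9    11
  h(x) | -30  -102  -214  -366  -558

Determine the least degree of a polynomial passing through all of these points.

2

Forward differences of the values at x = 3, 5, 7, 9, 11:
  h  : -30  -102  -214  -366  -558
  Δ  : -72  -112  -152  -192
  Δ^2: -40  -40  -40
  Δ^3: 0  0
  Δ^4: 0
The second differences are constant (-40) and nonzero, while all higher differences vanish, so the minimal degree is 2.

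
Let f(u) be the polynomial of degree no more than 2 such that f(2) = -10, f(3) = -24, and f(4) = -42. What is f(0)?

Using the Lagrange interpolation formula with nodes 2, 3, 4:
  L_0(u) = (u - 3)(u - 4) / 2
  L_1(u) = (u - 2)(u - 4) / -1
  L_2(u) = (u - 2)(u - 3) / 2
Then f(u) = -10·L_0(u) - 24·L_1(u) - 42·L_2(u).
Expanding and collecting terms gives f(u) = -2u² - 4u + 6.
Evaluating at u = 0: f(0) = 6.

6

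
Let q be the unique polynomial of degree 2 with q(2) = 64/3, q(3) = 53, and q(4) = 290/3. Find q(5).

Forward differences of the values at x = 2, 3, 4:
  q  : 64/3  53  290/3
  Δ  : 95/3  131/3
  Δ^2: 12
The second differences are constant, confirming degree 2.
Interpolating (Newton forward form) and evaluating at x = 5 gives q(5) = 457/3.

457/3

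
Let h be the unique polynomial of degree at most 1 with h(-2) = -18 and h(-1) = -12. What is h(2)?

6

Write h(s) = as + b. Substituting each data point gives a linear system:
  -2a + b = -18
  -a + b = -12
Solving the system yields a = 6, b = -6.
So h(s) = 6s - 6.
Then h(2) = 6.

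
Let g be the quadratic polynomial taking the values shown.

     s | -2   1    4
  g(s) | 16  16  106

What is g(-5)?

106

Write g(s) = as^2 + bs + c. Substituting each data point gives a linear system:
  4a - 2b + c = 16
  a + b + c = 16
  16a + 4b + c = 106
Solving the system yields a = 5, b = 5, c = 6.
So g(s) = 5s^2 + 5s + 6.
Then g(-5) = 106.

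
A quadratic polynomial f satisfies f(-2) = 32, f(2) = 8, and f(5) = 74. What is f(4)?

44

Using the Lagrange interpolation formula with nodes -2, 2, 5:
  L_0(s) = (s - 2)(s - 5) / 28
  L_1(s) = (s + 2)(s - 5) / -12
  L_2(s) = (s + 2)(s - 2) / 21
Then f(s) = 32·L_0(s) + 8·L_1(s) + 74·L_2(s).
Expanding and collecting terms gives f(s) = 4s² - 6s + 4.
Evaluating at s = 4: f(4) = 44.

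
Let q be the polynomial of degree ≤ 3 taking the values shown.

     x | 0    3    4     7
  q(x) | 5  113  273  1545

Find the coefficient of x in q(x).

Write q(x) = ax^3 + bx^2 + cx + d. Substituting each data point gives a linear system:
  d = 5
  27a + 9b + 3c + d = 113
  64a + 16b + 4c + d = 273
  343a + 49b + 7c + d = 1545
Solving the system yields a = 5, b = -4, c = 3, d = 5.
So q(x) = 5x^3 - 4x^2 + 3x + 5.
The coefficient of x is 3.

3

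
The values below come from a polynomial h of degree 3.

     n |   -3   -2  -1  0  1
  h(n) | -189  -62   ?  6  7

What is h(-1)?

-7

On equispaced nodes a degree-3 polynomial has vanishing fourth forward difference, so
  h(-3) - 4·h(-2) + 6·h(-1) - 4·h(0) + h(1) = 0.
Substituting the known values and solving for h(-1):
  6·h(-1) = -42
  h(-1) = -7.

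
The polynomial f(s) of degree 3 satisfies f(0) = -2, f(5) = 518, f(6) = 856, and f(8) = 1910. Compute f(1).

6

Write f(s) = as^3 + bs^2 + cs + d. Substituting each data point gives a linear system:
  d = -2
  125a + 25b + 5c + d = 518
  216a + 36b + 6c + d = 856
  512a + 64b + 8c + d = 1910
Solving the system yields a = 3, b = 6, c = -1, d = -2.
So f(s) = 3s^3 + 6s^2 - s - 2.
Then f(1) = 6.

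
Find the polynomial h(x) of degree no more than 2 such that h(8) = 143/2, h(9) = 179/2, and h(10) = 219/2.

Write h(x) = ax^2 + bx + c. Substituting each data point gives a linear system:
  64a + 8b + c = 143/2
  81a + 9b + c = 179/2
  100a + 10b + c = 219/2
Solving the system yields a = 1, b = 1, c = -1/2.
So h(x) = x² + x - 1/2.
Check: h(9) = 179/2. ✓

h(x) = x^2 + x - 1/2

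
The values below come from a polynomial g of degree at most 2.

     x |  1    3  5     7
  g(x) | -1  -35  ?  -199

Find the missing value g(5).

On equispaced nodes a degree-2 polynomial has vanishing third forward difference, so
  - g(1) + 3·g(3) - 3·g(5) + g(7) = 0.
Substituting the known values and solving for g(5):
  -3·g(5) = 303
  g(5) = -101.

-101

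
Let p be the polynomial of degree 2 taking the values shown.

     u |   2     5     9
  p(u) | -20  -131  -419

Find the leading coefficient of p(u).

-5

Write p(u) = au^2 + bu + c. Substituting each data point gives a linear system:
  4a + 2b + c = -20
  25a + 5b + c = -131
  81a + 9b + c = -419
Solving the system yields a = -5, b = -2, c = 4.
So p(u) = -5u² - 2u + 4.
The leading coefficient is -5.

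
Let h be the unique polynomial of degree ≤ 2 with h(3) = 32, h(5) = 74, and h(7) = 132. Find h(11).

Write h(s) = as^2 + bs + c. Substituting each data point gives a linear system:
  9a + 3b + c = 32
  25a + 5b + c = 74
  49a + 7b + c = 132
Solving the system yields a = 2, b = 5, c = -1.
So h(s) = 2s^2 + 5s - 1.
Then h(11) = 296.

296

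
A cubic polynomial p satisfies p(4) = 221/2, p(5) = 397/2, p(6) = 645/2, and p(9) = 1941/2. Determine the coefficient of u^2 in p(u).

3

Write p(u) = au^3 + bu^2 + cu + d. Substituting each data point gives a linear system:
  64a + 16b + 4c + d = 221/2
  125a + 25b + 5c + d = 397/2
  216a + 36b + 6c + d = 645/2
  729a + 81b + 9c + d = 1941/2
Solving the system yields a = 1, b = 3, c = 0, d = -3/2.
So p(u) = u^3 + 3u^2 - 3/2.
The coefficient of u^2 is 3.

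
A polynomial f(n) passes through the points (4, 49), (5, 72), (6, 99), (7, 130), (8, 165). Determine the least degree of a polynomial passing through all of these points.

2

Forward differences of the values at n = 4, 5, 6, 7, 8:
  f  : 49  72  99  130  165
  Δ  : 23  27  31  35
  Δ^2: 4  4  4
  Δ^3: 0  0
  Δ^4: 0
The second differences are constant (4) and nonzero, while all higher differences vanish, so the minimal degree is 2.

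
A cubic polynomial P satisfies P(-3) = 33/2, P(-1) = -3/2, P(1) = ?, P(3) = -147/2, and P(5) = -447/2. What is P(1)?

-31/2

The 4 known points determine the degree-3 polynomial uniquely.
Write P(n) = an^3 + bn^2 + cn + d. Substituting each data point gives a linear system:
  -27a + 9b - 3c + d = 33/2
  -a + b - c + d = -3/2
  27a + 9b + 3c + d = -147/2
  125a + 25b + 5c + d = -447/2
Solving the system yields a = -1, b = -5/2, c = -6, d = -6.
So P(n) = -n^3 - (5/2)n^2 - 6n - 6.
Then P(1) = -31/2.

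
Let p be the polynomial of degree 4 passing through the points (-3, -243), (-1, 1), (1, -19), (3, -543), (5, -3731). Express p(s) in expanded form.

Write p(s) = as^4 + bs^3 + cs^2 + ds + e. Substituting each data point gives a linear system:
  81a - 27b + 9c - 3d + e = -243
  a - b + c - d + e = 1
  a + b + c + d + e = -19
  81a + 27b + 9c + 3d + e = -543
  625a + 125b + 25c + 5d + e = -3731
Solving the system yields a = -5, b = -5, c = 2, d = -5, e = -6.
So p(s) = -5s^4 - 5s^3 + 2s^2 - 5s - 6.
Check: p(-1) = 1. ✓

p(s) = -5s^4 - 5s^3 + 2s^2 - 5s - 6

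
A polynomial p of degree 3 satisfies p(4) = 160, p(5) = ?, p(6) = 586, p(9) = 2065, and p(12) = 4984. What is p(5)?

329

The 4 known points determine the degree-3 polynomial uniquely.
Write p(s) = as^3 + bs^2 + cs + d. Substituting each data point gives a linear system:
  64a + 16b + 4c + d = 160
  216a + 36b + 6c + d = 586
  729a + 81b + 9c + d = 2065
  1728a + 144b + 12c + d = 4984
Solving the system yields a = 3, b = -1, c = -5, d = 4.
So p(s) = 3s^3 - s^2 - 5s + 4.
Then p(5) = 329.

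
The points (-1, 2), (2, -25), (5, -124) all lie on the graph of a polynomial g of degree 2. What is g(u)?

Write g(u) = au^2 + bu + c. Substituting each data point gives a linear system:
  a - b + c = 2
  4a + 2b + c = -25
  25a + 5b + c = -124
Solving the system yields a = -4, b = -5, c = 1.
So g(u) = -4u^2 - 5u + 1.
Check: g(2) = -25. ✓

g(u) = -4u^2 - 5u + 1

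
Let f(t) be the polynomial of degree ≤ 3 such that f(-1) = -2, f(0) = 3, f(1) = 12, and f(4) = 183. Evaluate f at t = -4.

-113

Write f(t) = at^3 + bt^2 + ct + d. Substituting each data point gives a linear system:
  -a + b - c + d = -2
  d = 3
  a + b + c + d = 12
  64a + 16b + 4c + d = 183
Solving the system yields a = 2, b = 2, c = 5, d = 3.
So f(t) = 2t^3 + 2t^2 + 5t + 3.
Then f(-4) = -113.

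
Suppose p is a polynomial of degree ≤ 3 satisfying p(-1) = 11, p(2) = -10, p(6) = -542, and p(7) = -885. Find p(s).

p(s) = -3s^3 + 3s^2 - s + 4

Using the Lagrange interpolation formula with nodes -1, 2, 6, 7:
  L_0(s) = (s - 2)(s - 6)(s - 7) / -168
  L_1(s) = (s + 1)(s - 6)(s - 7) / 60
  L_2(s) = (s + 1)(s - 2)(s - 7) / -28
  L_3(s) = (s + 1)(s - 2)(s - 6) / 40
Then p(s) = 11·L_0(s) - 10·L_1(s) - 542·L_2(s) - 885·L_3(s).
Expanding and collecting terms gives p(s) = -3s³ + 3s² - s + 4.
Check: p(6) = -542. ✓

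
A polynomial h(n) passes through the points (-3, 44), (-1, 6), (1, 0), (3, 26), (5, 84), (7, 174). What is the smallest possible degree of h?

Forward differences of the values at n = -3, -1, 1, 3, 5, 7:
  h  : 44  6  0  26  84  174
  Δ  : -38  -6  26  58  90
  Δ^2: 32  32  32  32
  Δ^3: 0  0  0
  Δ^4: 0  0
  Δ^5: 0
The second differences are constant (32) and nonzero, while all higher differences vanish, so the minimal degree is 2.

2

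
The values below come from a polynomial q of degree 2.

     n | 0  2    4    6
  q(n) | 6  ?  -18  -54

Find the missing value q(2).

On equispaced nodes a degree-2 polynomial has vanishing third forward difference, so
  - q(0) + 3·q(2) - 3·q(4) + q(6) = 0.
Substituting the known values and solving for q(2):
  3·q(2) = 6
  q(2) = 2.

2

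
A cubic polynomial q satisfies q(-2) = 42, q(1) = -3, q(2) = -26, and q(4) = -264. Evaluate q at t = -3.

Write q(t) = at^3 + bt^2 + ct + d. Substituting each data point gives a linear system:
  -8a + 4b - 2c + d = 42
  a + b + c + d = -3
  8a + 4b + 2c + d = -26
  64a + 16b + 4c + d = -264
Solving the system yields a = -5, b = 3, c = 3, d = -4.
So q(t) = -5t³ + 3t² + 3t - 4.
Then q(-3) = 149.

149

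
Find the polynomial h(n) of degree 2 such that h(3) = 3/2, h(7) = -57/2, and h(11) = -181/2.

Write h(n) = an^2 + bn + c. Substituting each data point gives a linear system:
  9a + 3b + c = 3/2
  49a + 7b + c = -57/2
  121a + 11b + c = -181/2
Solving the system yields a = -1, b = 5/2, c = 3.
So h(n) = -n² + (5/2)n + 3.
Check: h(7) = -57/2. ✓

h(n) = -n^2 + (5/2)n + 3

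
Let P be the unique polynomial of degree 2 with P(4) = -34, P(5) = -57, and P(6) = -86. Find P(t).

P(t) = -3t^2 + 4t - 2

Write P(t) = at^2 + bt + c. Substituting each data point gives a linear system:
  16a + 4b + c = -34
  25a + 5b + c = -57
  36a + 6b + c = -86
Solving the system yields a = -3, b = 4, c = -2.
So P(t) = -3t^2 + 4t - 2.
Check: P(4) = -34. ✓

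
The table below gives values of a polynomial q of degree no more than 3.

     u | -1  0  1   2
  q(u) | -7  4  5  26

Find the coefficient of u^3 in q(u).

Write q(u) = au^3 + bu^2 + cu + d. Substituting each data point gives a linear system:
  -a + b - c + d = -7
  d = 4
  a + b + c + d = 5
  8a + 4b + 2c + d = 26
Solving the system yields a = 5, b = -5, c = 1, d = 4.
So q(u) = 5u^3 - 5u^2 + u + 4.
The leading coefficient is 5.

5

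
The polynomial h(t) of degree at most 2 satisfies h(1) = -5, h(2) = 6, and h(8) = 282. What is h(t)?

h(t) = 5t^2 - 4t - 6

Write h(t) = at^2 + bt + c. Substituting each data point gives a linear system:
  a + b + c = -5
  4a + 2b + c = 6
  64a + 8b + c = 282
Solving the system yields a = 5, b = -4, c = -6.
So h(t) = 5t² - 4t - 6.
Check: h(1) = -5. ✓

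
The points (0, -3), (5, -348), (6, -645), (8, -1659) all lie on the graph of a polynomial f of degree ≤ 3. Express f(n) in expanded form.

Write f(n) = an^3 + bn^2 + cn + d. Substituting each data point gives a linear system:
  d = -3
  125a + 25b + 5c + d = -348
  216a + 36b + 6c + d = -645
  512a + 64b + 8c + d = -1659
Solving the system yields a = -4, b = 6, c = 1, d = -3.
So f(n) = -4n³ + 6n² + n - 3.
Check: f(0) = -3. ✓

f(n) = -4n^3 + 6n^2 + n - 3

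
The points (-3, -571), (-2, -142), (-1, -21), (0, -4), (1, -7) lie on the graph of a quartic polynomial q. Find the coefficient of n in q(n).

3

Write q(n) = an^4 + bn^3 + cn^2 + dn + e. Substituting each data point gives a linear system:
  81a - 27b + 9c - 3d + e = -571
  16a - 8b + 4c - 2d + e = -142
  a - b + c - d + e = -21
  e = -4
  a + b + c + d + e = -7
Solving the system yields a = -5, b = 4, c = -5, d = 3, e = -4.
So q(n) = -5n⁴ + 4n³ - 5n² + 3n - 4.
The coefficient of n is 3.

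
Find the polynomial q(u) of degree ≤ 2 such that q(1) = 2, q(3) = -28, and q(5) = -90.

Write q(u) = au^2 + bu + c. Substituting each data point gives a linear system:
  a + b + c = 2
  9a + 3b + c = -28
  25a + 5b + c = -90
Solving the system yields a = -4, b = 1, c = 5.
So q(u) = -4u^2 + u + 5.
Check: q(3) = -28. ✓

q(u) = -4u^2 + u + 5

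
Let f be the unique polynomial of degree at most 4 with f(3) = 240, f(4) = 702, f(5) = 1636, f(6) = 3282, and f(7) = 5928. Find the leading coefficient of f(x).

2

Write f(x) = ax^4 + bx^3 + cx^2 + dx + e. Substituting each data point gives a linear system:
  81a + 27b + 9c + 3d + e = 240
  256a + 64b + 16c + 4d + e = 702
  625a + 125b + 25c + 5d + e = 1636
  1296a + 216b + 36c + 6d + e = 3282
  2401a + 343b + 49c + 7d + e = 5928
Solving the system yields a = 2, b = 4, c = -6, d = 6, e = 6.
So f(x) = 2x⁴ + 4x³ - 6x² + 6x + 6.
The leading coefficient is 2.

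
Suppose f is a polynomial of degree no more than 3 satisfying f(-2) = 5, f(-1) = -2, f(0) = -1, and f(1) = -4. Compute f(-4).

91

Forward differences of the values at x = -2, -1, 0, 1:
  f  : 5  -2  -1  -4
  Δ  : -7  1  -3
  Δ^2: 8  -4
  Δ^3: -12
The third differences are constant, confirming degree 3.
Interpolating (Newton forward form) and evaluating at x = -4 gives f(-4) = 91.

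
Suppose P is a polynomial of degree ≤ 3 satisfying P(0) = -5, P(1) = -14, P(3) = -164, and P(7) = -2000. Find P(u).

P(u) = -6u^3 + 2u^2 - 5u - 5

Using the Lagrange interpolation formula with nodes 0, 1, 3, 7:
  L_0(u) = (u - 1)(u - 3)(u - 7) / -21
  L_1(u) = u(u - 3)(u - 7) / 12
  L_2(u) = u(u - 1)(u - 7) / -24
  L_3(u) = u(u - 1)(u - 3) / 168
Then P(u) = -5·L_0(u) - 14·L_1(u) - 164·L_2(u) - 2000·L_3(u).
Expanding and collecting terms gives P(u) = -6u³ + 2u² - 5u - 5.
Check: P(3) = -164. ✓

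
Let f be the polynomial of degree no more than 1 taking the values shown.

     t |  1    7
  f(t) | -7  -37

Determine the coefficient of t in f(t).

-5

Write f(t) = at + b. Substituting each data point gives a linear system:
  a + b = -7
  7a + b = -37
Solving the system yields a = -5, b = -2.
So f(t) = -5t - 2.
The leading coefficient is -5.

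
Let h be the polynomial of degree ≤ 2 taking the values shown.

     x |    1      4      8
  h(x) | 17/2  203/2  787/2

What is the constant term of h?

Write h(x) = ax^2 + bx + c. Substituting each data point gives a linear system:
  a + b + c = 17/2
  16a + 4b + c = 203/2
  64a + 8b + c = 787/2
Solving the system yields a = 6, b = 1, c = 3/2.
So h(x) = 6x^2 + x + 3/2.
The constant term is 3/2.

3/2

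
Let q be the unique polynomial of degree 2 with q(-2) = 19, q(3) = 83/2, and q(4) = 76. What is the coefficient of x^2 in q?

Write q(x) = ax^2 + bx + c. Substituting each data point gives a linear system:
  4a - 2b + c = 19
  9a + 3b + c = 83/2
  16a + 4b + c = 76
Solving the system yields a = 5, b = -1/2, c = -2.
So q(x) = 5x² - (1/2)x - 2.
The leading coefficient is 5.

5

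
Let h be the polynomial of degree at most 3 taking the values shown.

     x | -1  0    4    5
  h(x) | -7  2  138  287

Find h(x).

h(x) = 3x^3 - 4x^2 + 2x + 2

Write h(x) = ax^3 + bx^2 + cx + d. Substituting each data point gives a linear system:
  -a + b - c + d = -7
  d = 2
  64a + 16b + 4c + d = 138
  125a + 25b + 5c + d = 287
Solving the system yields a = 3, b = -4, c = 2, d = 2.
So h(x) = 3x^3 - 4x^2 + 2x + 2.
Check: h(-1) = -7. ✓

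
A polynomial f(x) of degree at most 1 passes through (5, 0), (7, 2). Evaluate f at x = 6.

1

Write f(x) = ax + b. Substituting each data point gives a linear system:
  5a + b = 0
  7a + b = 2
Solving the system yields a = 1, b = -5.
So f(x) = x - 5.
Then f(6) = 1.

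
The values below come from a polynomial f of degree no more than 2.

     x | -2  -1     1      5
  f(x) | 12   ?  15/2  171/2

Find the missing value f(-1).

9/2

The 3 known points determine the degree-2 polynomial uniquely.
Write f(x) = ax^2 + bx + c. Substituting each data point gives a linear system:
  4a - 2b + c = 12
  a + b + c = 15/2
  25a + 5b + c = 171/2
Solving the system yields a = 3, b = 3/2, c = 3.
So f(x) = 3x^2 + (3/2)x + 3.
Then f(-1) = 9/2.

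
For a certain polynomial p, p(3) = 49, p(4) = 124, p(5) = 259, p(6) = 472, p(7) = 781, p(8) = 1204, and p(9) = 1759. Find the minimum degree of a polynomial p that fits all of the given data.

Forward differences of the values at s = 3, 4, 5, 6, 7, 8, 9:
  p  : 49  124  259  472  781  1204  1759
  Δ  : 75  135  213  309  423  555
  Δ^2: 60  78  96  114  132
  Δ^3: 18  18  18  18
  Δ^4: 0  0  0
  Δ^5: 0  0
  Δ^6: 0
The third differences are constant (18) and nonzero, while all higher differences vanish, so the minimal degree is 3.

3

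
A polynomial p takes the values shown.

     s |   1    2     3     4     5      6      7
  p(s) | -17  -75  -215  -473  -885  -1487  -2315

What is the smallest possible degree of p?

3

Forward differences of the values at s = 1, 2, 3, 4, 5, 6, 7:
  p  : -17  -75  -215  -473  -885  -1487  -2315
  Δ  : -58  -140  -258  -412  -602  -828
  Δ^2: -82  -118  -154  -190  -226
  Δ^3: -36  -36  -36  -36
  Δ^4: 0  0  0
  Δ^5: 0  0
  Δ^6: 0
The third differences are constant (-36) and nonzero, while all higher differences vanish, so the minimal degree is 3.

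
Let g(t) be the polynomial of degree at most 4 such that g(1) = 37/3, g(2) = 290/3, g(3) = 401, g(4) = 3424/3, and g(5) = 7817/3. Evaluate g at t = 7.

Using the Lagrange interpolation formula with nodes 1, 2, 3, 4, 5:
  L_0(t) = (t - 2)(t - 3)(t - 4)(t - 5) / 24
  L_1(t) = (t - 1)(t - 3)(t - 4)(t - 5) / -6
  L_2(t) = (t - 1)(t - 2)(t - 4)(t - 5) / 4
  L_3(t) = (t - 1)(t - 2)(t - 3)(t - 5) / -6
  L_4(t) = (t - 1)(t - 2)(t - 3)(t - 4) / 24
Then g(t) = 37/3·L_0(t) + 290/3·L_1(t) + 401·L_2(t) + 3424/3·L_3(t) + 7817/3·L_4(t).
Expanding and collecting terms gives g(t) = 3t^4 + 6t^3 - t^2 + (1/3)t + 4.
Evaluating at t = 7: g(7) = 27655/3.

27655/3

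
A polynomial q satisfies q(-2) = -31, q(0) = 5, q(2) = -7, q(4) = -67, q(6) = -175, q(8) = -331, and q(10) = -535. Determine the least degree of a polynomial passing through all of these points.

Forward differences of the values at t = -2, 0, 2, 4, 6, 8, 10:
  q  : -31  5  -7  -67  -175  -331  -535
  Δ  : 36  -12  -60  -108  -156  -204
  Δ^2: -48  -48  -48  -48  -48
  Δ^3: 0  0  0  0
  Δ^4: 0  0  0
  Δ^5: 0  0
  Δ^6: 0
The second differences are constant (-48) and nonzero, while all higher differences vanish, so the minimal degree is 2.

2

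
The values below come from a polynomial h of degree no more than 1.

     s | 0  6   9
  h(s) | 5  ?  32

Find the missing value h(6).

The 2 known points determine the degree-1 polynomial uniquely.
Write h(s) = as + b. Substituting each data point gives a linear system:
  b = 5
  9a + b = 32
Solving the system yields a = 3, b = 5.
So h(s) = 3s + 5.
Then h(6) = 23.

23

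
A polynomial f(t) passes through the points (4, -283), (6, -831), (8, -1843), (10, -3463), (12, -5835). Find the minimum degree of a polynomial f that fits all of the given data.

Forward differences of the values at t = 4, 6, 8, 10, 12:
  f  : -283  -831  -1843  -3463  -5835
  Δ  : -548  -1012  -1620  -2372
  Δ^2: -464  -608  -752
  Δ^3: -144  -144
  Δ^4: 0
The third differences are constant (-144) and nonzero, while all higher differences vanish, so the minimal degree is 3.

3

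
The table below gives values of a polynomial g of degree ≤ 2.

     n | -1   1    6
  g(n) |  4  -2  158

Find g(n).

g(n) = 5n^2 - 3n - 4

Using the Lagrange interpolation formula with nodes -1, 1, 6:
  L_0(n) = (n - 1)(n - 6) / 14
  L_1(n) = (n + 1)(n - 6) / -10
  L_2(n) = (n + 1)(n - 1) / 35
Then g(n) = 4·L_0(n) - 2·L_1(n) + 158·L_2(n).
Expanding and collecting terms gives g(n) = 5n^2 - 3n - 4.
Check: g(-1) = 4. ✓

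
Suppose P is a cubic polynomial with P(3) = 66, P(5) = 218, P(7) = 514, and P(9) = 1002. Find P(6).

Write P(n) = an^3 + bn^2 + cn + d. Substituting each data point gives a linear system:
  27a + 9b + 3c + d = 66
  125a + 25b + 5c + d = 218
  343a + 49b + 7c + d = 514
  729a + 81b + 9c + d = 1002
Solving the system yields a = 1, b = 3, c = 3, d = 3.
So P(n) = n^3 + 3n^2 + 3n + 3.
Then P(6) = 345.

345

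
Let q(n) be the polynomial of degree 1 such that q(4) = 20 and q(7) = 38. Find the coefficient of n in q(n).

6

Write q(n) = an + b. Substituting each data point gives a linear system:
  4a + b = 20
  7a + b = 38
Solving the system yields a = 6, b = -4.
So q(n) = 6n - 4.
The leading coefficient is 6.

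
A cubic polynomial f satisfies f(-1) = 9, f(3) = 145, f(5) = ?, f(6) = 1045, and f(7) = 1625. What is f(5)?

621

The 4 known points determine the degree-3 polynomial uniquely.
Write f(u) = au^3 + bu^2 + cu + d. Substituting each data point gives a linear system:
  -a + b - c + d = 9
  27a + 9b + 3c + d = 145
  216a + 36b + 6c + d = 1045
  343a + 49b + 7c + d = 1625
Solving the system yields a = 4, b = 6, c = -6, d = 1.
So f(u) = 4u³ + 6u² - 6u + 1.
Then f(5) = 621.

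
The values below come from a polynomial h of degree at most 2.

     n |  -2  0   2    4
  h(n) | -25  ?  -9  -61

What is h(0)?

3

On equispaced nodes a degree-2 polynomial has vanishing third forward difference, so
  - h(-2) + 3·h(0) - 3·h(2) + h(4) = 0.
Substituting the known values and solving for h(0):
  3·h(0) = 9
  h(0) = 3.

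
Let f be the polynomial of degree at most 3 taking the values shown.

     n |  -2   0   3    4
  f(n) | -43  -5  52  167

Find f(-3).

-134

Write f(n) = an^3 + bn^2 + cn + d. Substituting each data point gives a linear system:
  -8a + 4b - 2c + d = -43
  d = -5
  27a + 9b + 3c + d = 52
  64a + 16b + 4c + d = 167
Solving the system yields a = 4, b = -4, c = -5, d = -5.
So f(n) = 4n^3 - 4n^2 - 5n - 5.
Then f(-3) = -134.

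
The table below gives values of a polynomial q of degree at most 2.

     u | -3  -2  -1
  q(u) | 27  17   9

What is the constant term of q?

3

Write q(u) = au^2 + bu + c. Substituting each data point gives a linear system:
  9a - 3b + c = 27
  4a - 2b + c = 17
  a - b + c = 9
Solving the system yields a = 1, b = -5, c = 3.
So q(u) = u^2 - 5u + 3.
The constant term is 3.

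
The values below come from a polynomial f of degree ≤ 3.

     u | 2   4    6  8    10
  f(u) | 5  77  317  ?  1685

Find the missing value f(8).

The 4 known points determine the degree-3 polynomial uniquely.
Write f(u) = au^3 + bu^2 + cu + d. Substituting each data point gives a linear system:
  8a + 4b + 2c + d = 5
  64a + 16b + 4c + d = 77
  216a + 36b + 6c + d = 317
  1000a + 100b + 10c + d = 1685
Solving the system yields a = 2, b = -3, c = -2, d = 5.
So f(u) = 2u^3 - 3u^2 - 2u + 5.
Then f(8) = 821.

821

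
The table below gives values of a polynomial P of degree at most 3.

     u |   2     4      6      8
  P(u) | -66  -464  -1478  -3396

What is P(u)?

Write P(u) = au^3 + bu^2 + cu + d. Substituting each data point gives a linear system:
  8a + 4b + 2c + d = -66
  64a + 16b + 4c + d = -464
  216a + 36b + 6c + d = -1478
  512a + 64b + 8c + d = -3396
Solving the system yields a = -6, b = -5, c = -1, d = 4.
So P(u) = -6u^3 - 5u^2 - u + 4.
Check: P(2) = -66. ✓

P(u) = -6u^3 - 5u^2 - u + 4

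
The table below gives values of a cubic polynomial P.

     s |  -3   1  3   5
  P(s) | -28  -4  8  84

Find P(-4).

Using the Lagrange interpolation formula with nodes -3, 1, 3, 5:
  L_0(s) = (s - 1)(s - 3)(s - 5) / -192
  L_1(s) = (s + 3)(s - 3)(s - 5) / 32
  L_2(s) = (s + 3)(s - 1)(s - 5) / -24
  L_3(s) = (s + 3)(s - 1)(s - 3) / 64
Then P(s) = -28·L_0(s) - 4·L_1(s) + 8·L_2(s) + 84·L_3(s).
Expanding and collecting terms gives P(s) = s³ - s² - 3s - 1.
Evaluating at s = -4: P(-4) = -69.

-69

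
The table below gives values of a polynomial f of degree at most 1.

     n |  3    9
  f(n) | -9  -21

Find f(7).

-17

Using the Lagrange interpolation formula with nodes 3, 9:
  L_0(n) = (n - 9) / -6
  L_1(n) = (n - 3) / 6
Then f(n) = -9·L_0(n) - 21·L_1(n).
Expanding and collecting terms gives f(n) = -2n - 3.
Evaluating at n = 7: f(7) = -17.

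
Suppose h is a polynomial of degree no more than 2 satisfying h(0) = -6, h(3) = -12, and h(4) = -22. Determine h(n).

Using the Lagrange interpolation formula with nodes 0, 3, 4:
  L_0(n) = (n - 3)(n - 4) / 12
  L_1(n) = n(n - 4) / -3
  L_2(n) = n(n - 3) / 4
Then h(n) = -6·L_0(n) - 12·L_1(n) - 22·L_2(n).
Expanding and collecting terms gives h(n) = -2n^2 + 4n - 6.
Check: h(4) = -22. ✓

h(n) = -2n^2 + 4n - 6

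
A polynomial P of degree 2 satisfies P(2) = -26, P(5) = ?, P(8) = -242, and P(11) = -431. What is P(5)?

-107

The 3 known points determine the degree-2 polynomial uniquely.
Write P(n) = an^2 + bn + c. Substituting each data point gives a linear system:
  4a + 2b + c = -26
  64a + 8b + c = -242
  121a + 11b + c = -431
Solving the system yields a = -3, b = -6, c = -2.
So P(n) = -3n^2 - 6n - 2.
Then P(5) = -107.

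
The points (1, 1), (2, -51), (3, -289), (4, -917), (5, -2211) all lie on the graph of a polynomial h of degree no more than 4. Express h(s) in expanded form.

Write h(s) = as^4 + bs^3 + cs^2 + ds + e. Substituting each data point gives a linear system:
  a + b + c + d + e = 1
  16a + 8b + 4c + 2d + e = -51
  81a + 27b + 9c + 3d + e = -289
  256a + 64b + 16c + 4d + e = -917
  625a + 125b + 25c + 5d + e = -2211
Solving the system yields a = -3, b = -4, c = 6, d = 3, e = -1.
So h(s) = -3s^4 - 4s^3 + 6s^2 + 3s - 1.
Check: h(1) = 1. ✓

h(s) = -3s^4 - 4s^3 + 6s^2 + 3s - 1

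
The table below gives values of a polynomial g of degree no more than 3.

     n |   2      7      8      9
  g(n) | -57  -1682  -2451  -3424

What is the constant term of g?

5

Write g(n) = an^3 + bn^2 + cn + d. Substituting each data point gives a linear system:
  8a + 4b + 2c + d = -57
  343a + 49b + 7c + d = -1682
  512a + 64b + 8c + d = -2451
  729a + 81b + 9c + d = -3424
Solving the system yields a = -4, b = -6, c = -3, d = 5.
So g(n) = -4n^3 - 6n^2 - 3n + 5.
The constant term is 5.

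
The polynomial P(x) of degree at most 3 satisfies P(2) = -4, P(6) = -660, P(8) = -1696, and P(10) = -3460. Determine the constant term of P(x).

Write P(x) = ax^3 + bx^2 + cx + d. Substituting each data point gives a linear system:
  8a + 4b + 2c + d = -4
  216a + 36b + 6c + d = -660
  512a + 64b + 8c + d = -1696
  1000a + 100b + 10c + d = -3460
Solving the system yields a = -4, b = 5, c = 4, d = 0.
So P(x) = -4x^3 + 5x^2 + 4x.
The constant term is 0.

0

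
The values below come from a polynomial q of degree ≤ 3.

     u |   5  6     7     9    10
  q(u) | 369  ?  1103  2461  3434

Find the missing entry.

670

The 4 known points determine the degree-3 polynomial uniquely.
Write q(u) = au^3 + bu^2 + cu + d. Substituting each data point gives a linear system:
  125a + 25b + 5c + d = 369
  343a + 49b + 7c + d = 1103
  729a + 81b + 9c + d = 2461
  1000a + 100b + 10c + d = 3434
Solving the system yields a = 4, b = -6, c = 3, d = 4.
So q(u) = 4u^3 - 6u^2 + 3u + 4.
Then q(6) = 670.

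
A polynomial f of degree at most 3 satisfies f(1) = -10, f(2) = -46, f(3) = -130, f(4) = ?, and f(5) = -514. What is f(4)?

-280

The 4 known points determine the degree-3 polynomial uniquely.
Write f(x) = ax^3 + bx^2 + cx + d. Substituting each data point gives a linear system:
  a + b + c + d = -10
  8a + 4b + 2c + d = -46
  27a + 9b + 3c + d = -130
  125a + 25b + 5c + d = -514
Solving the system yields a = -3, b = -6, c = 3, d = -4.
So f(x) = -3x³ - 6x² + 3x - 4.
Then f(4) = -280.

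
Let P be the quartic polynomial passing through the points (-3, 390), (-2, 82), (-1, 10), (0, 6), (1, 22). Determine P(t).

Write P(t) = at^4 + bt^3 + ct^2 + dt + e. Substituting each data point gives a linear system:
  81a - 27b + 9c - 3d + e = 390
  16a - 8b + 4c - 2d + e = 82
  a - b + c - d + e = 10
  e = 6
  a + b + c + d + e = 22
Solving the system yields a = 5, b = 2, c = 5, d = 4, e = 6.
So P(t) = 5t^4 + 2t^3 + 5t^2 + 4t + 6.
Check: P(-3) = 390. ✓

P(t) = 5t^4 + 2t^3 + 5t^2 + 4t + 6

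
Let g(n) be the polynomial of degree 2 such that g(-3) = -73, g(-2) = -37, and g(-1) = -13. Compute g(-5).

Write g(n) = an^2 + bn + c. Substituting each data point gives a linear system:
  9a - 3b + c = -73
  4a - 2b + c = -37
  a - b + c = -13
Solving the system yields a = -6, b = 6, c = -1.
So g(n) = -6n^2 + 6n - 1.
Then g(-5) = -181.

-181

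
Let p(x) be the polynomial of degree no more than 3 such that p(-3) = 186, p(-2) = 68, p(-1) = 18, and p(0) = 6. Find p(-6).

1248

Write p(x) = ax^3 + bx^2 + cx + d. Substituting each data point gives a linear system:
  -27a + 9b - 3c + d = 186
  -8a + 4b - 2c + d = 68
  -a + b - c + d = 18
  d = 6
Solving the system yields a = -5, b = 4, c = -3, d = 6.
So p(x) = -5x³ + 4x² - 3x + 6.
Then p(-6) = 1248.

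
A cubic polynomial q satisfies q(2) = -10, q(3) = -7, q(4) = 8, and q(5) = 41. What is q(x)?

q(x) = x^3 - 3x^2 - x - 4

Using the Lagrange interpolation formula with nodes 2, 3, 4, 5:
  L_0(x) = (x - 3)(x - 4)(x - 5) / -6
  L_1(x) = (x - 2)(x - 4)(x - 5) / 2
  L_2(x) = (x - 2)(x - 3)(x - 5) / -2
  L_3(x) = (x - 2)(x - 3)(x - 4) / 6
Then q(x) = -10·L_0(x) - 7·L_1(x) + 8·L_2(x) + 41·L_3(x).
Expanding and collecting terms gives q(x) = x³ - 3x² - x - 4.
Check: q(5) = 41. ✓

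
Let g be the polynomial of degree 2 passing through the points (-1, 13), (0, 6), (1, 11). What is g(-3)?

63

Using the Lagrange interpolation formula with nodes -1, 0, 1:
  L_0(n) = n(n - 1) / 2
  L_1(n) = (n + 1)(n - 1) / -1
  L_2(n) = (n + 1)n / 2
Then g(n) = 13·L_0(n) + 6·L_1(n) + 11·L_2(n).
Expanding and collecting terms gives g(n) = 6n² - n + 6.
Evaluating at n = -3: g(-3) = 63.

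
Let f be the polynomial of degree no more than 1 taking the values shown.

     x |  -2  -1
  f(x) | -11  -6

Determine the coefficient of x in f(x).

Write f(x) = ax + b. Substituting each data point gives a linear system:
  -2a + b = -11
  -a + b = -6
Solving the system yields a = 5, b = -1.
So f(x) = 5x - 1.
The leading coefficient is 5.

5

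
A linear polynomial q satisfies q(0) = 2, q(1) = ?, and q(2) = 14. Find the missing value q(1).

8

On equispaced nodes a degree-1 polynomial has vanishing second forward difference, so
  q(0) - 2·q(1) + q(2) = 0.
Substituting the known values and solving for q(1):
  -2·q(1) = -16
  q(1) = 8.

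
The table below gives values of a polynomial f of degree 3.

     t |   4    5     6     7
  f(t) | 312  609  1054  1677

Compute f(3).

133

Using the Lagrange interpolation formula with nodes 4, 5, 6, 7:
  L_0(t) = (t - 5)(t - 6)(t - 7) / -6
  L_1(t) = (t - 4)(t - 6)(t - 7) / 2
  L_2(t) = (t - 4)(t - 5)(t - 7) / -2
  L_3(t) = (t - 4)(t - 5)(t - 6) / 6
Then f(t) = 312·L_0(t) + 609·L_1(t) + 1054·L_2(t) + 1677·L_3(t).
Expanding and collecting terms gives f(t) = 5t^3 - t^2 + t + 4.
Evaluating at t = 3: f(3) = 133.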